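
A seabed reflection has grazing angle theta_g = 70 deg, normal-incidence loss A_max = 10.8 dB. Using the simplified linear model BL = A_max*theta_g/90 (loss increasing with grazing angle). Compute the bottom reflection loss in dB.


8.4 dB


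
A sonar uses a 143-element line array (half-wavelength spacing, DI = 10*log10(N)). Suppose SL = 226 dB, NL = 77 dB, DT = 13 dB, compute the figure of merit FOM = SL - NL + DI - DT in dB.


Step 1: DI = 10*log10(143) = 21.55 dB
Step 2: FOM = SL - NL + DI - DT = 226 - 77 + 21.55 - 13 = 157.55

157.55 dB


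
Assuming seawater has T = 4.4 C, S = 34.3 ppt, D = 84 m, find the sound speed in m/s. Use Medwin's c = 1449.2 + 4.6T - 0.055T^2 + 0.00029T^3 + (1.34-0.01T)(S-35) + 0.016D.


c = 1449.2 + 4.6*4.4 - 0.055*4.4^2 + 0.00029*4.4^3 + (1.34 - 0.01*4.4)*(34.3 - 35) + 0.016*84 = 1468.84

1468.84 m/s


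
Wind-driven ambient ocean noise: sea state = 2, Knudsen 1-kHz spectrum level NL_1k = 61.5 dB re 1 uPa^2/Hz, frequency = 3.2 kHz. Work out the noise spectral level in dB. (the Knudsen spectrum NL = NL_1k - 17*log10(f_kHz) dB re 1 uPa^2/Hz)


52.91 dB


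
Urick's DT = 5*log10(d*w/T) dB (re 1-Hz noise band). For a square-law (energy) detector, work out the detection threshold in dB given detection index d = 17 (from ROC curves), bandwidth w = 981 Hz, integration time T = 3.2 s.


DT = 5*log10(d*w/T) = 5*log10(17 * 981 / 3.2) = 5*log10(5211.56) = 18.58

18.58 dB


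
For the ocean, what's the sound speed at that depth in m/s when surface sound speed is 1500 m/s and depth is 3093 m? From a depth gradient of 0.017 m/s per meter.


c = 1500 + 0.017 * 3093 = 1552.581

1552.581 m/s


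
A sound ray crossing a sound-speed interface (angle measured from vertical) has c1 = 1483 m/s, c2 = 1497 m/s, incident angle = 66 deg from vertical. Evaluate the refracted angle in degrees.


67.25 deg


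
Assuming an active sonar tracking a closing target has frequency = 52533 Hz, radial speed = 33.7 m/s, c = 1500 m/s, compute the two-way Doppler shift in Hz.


2360.48 Hz


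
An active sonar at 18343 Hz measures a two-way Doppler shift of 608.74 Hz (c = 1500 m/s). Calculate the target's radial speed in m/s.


24.89 m/s


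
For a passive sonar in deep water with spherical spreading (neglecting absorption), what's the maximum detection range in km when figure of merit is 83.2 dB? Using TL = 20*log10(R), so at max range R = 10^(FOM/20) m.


14.45 km


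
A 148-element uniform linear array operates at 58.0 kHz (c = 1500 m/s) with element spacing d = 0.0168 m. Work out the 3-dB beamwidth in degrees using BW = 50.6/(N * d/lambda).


Step 1: lambda = 1500/58000 = 0.02586 m
Step 2: d/lambda = 0.0168/0.02586 = 0.6497
Step 3: BW = 50.6/(N * d/lambda) = 50.6/(148 * 0.6497) = 0.53

0.53 deg


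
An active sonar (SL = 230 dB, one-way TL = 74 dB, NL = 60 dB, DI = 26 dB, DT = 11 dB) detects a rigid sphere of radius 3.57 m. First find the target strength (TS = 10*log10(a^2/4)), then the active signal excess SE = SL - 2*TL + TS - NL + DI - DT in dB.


Step 1: TS = 10*log10(3.57^2/4) = 5.03 dB
Step 2: SE = SL - 2*TL + TS - NL + DI - DT = 230 - 2*74 + (5.03) - 60 + 26 - 11 = 42.03

42.03 dB


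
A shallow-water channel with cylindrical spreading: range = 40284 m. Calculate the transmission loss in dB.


TL = 10*log10(40284) = 46.05

46.05 dB


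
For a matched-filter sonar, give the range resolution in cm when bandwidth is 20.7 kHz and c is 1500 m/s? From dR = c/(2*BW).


3.62 cm


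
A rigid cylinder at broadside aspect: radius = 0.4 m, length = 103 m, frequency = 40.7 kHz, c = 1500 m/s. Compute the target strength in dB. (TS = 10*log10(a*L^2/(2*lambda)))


lambda = 1500/40700 = 0.03686 m
TS = 10*log10(0.4*103^2/(2*0.03686)) = 47.6

47.6 dB


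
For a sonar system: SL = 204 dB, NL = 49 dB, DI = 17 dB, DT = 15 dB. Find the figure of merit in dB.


FOM = SL - NL + DI - DT = 204 - 49 + 17 - 15 = 157

157 dB


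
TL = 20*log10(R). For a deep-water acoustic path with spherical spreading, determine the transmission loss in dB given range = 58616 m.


TL = 20*log10(58616) = 95.36

95.36 dB


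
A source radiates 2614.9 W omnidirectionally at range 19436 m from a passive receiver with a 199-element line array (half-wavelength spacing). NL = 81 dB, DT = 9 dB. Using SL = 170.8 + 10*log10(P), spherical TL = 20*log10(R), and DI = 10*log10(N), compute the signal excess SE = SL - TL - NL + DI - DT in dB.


52.19 dB


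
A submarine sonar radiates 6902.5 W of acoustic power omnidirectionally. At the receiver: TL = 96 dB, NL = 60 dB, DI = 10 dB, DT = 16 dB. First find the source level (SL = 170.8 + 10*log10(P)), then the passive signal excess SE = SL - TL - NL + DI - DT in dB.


Step 1: SL = 170.8 + 10*log10(6902.5) = 209.19 dB
Step 2: SE = SL - TL - NL + DI - DT = 209.19 - 96 - 60 + 10 - 16 = 47.19

47.19 dB


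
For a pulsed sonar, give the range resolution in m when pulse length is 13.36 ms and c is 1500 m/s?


10.02 m


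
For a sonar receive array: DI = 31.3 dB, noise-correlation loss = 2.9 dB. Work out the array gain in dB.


28.4 dB


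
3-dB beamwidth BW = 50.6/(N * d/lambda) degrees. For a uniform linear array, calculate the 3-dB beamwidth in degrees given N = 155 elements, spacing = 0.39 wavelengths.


0.84 deg


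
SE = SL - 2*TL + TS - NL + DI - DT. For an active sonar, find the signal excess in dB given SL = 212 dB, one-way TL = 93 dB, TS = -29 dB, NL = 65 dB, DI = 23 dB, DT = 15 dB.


-60 dB


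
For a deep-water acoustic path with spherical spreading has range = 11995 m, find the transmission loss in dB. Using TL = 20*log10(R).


81.58 dB


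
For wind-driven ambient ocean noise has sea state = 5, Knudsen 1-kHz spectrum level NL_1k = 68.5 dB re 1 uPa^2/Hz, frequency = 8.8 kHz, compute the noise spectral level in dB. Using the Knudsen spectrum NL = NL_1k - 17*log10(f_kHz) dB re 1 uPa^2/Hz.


NL = NL_1k - 17*log10(f_kHz) = 68.5 - 17*log10(8.8) = 68.5 - (16.06) = 52.44

52.44 dB


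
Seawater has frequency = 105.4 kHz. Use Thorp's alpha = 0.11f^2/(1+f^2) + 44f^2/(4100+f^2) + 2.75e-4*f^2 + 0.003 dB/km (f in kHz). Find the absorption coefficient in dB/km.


f^2 = 11109.16
alpha = 0.11*11109.16/(1+11109.16) + 44*11109.16/(4100+11109.16) + 2.75e-4*11109.16 + 0.003 = 35.307

35.307 dB/km


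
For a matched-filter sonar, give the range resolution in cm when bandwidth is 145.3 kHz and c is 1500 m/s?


0.52 cm


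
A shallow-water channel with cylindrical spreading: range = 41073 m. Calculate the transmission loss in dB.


TL = 10*log10(41073) = 46.14

46.14 dB


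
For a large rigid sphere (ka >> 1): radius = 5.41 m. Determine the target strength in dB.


8.64 dB


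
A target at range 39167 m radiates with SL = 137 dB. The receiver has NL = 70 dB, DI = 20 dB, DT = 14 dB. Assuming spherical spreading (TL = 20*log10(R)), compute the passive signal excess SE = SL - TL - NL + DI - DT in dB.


Step 1: TL = 20*log10(39167) = 91.86 dB
Step 2: SE = 137 - 91.86 - 70 + 20 - 14 = -18.86

-18.86 dB


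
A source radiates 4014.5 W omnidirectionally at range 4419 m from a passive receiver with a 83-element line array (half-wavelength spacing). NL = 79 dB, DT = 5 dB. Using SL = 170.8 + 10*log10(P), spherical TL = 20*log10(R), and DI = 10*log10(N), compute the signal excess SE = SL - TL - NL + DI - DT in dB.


Step 1: SL = 170.8 + 10*log10(4014.5) = 206.84 dB
Step 2: TL = 20*log10(4419) = 72.91 dB
Step 3: DI = 10*log10(83) = 19.19 dB
Step 4: SE = SL - TL - NL + DI - DT = 206.84 - 72.91 - 79 + 19.19 - 5 = 69.12

69.12 dB


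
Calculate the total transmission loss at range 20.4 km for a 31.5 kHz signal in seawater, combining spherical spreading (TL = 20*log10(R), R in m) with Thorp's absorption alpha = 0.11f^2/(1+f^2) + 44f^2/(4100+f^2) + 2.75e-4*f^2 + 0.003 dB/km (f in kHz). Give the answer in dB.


Step 1 (Thorp): alpha = 0.11*992.25/(1+992.25) + 44*992.25/(4100+992.25) + 2.75e-4*992.25 + 0.003 = 8.9594 dB/km
Step 2: TL_spread = 20*log10(20400) = 86.19 dB
Step 3: TL_abs = alpha*R = 8.9594 * 20.4 = 182.77 dB
Step 4: TL_total = 86.19 + 182.77 = 268.96

268.96 dB


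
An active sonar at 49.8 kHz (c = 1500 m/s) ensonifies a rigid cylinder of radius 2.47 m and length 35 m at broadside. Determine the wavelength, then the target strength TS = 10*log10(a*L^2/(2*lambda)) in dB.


Step 1: lambda = c/f = 1500/49800 = 0.03012 m
Step 2: TS = 10*log10(a*L^2/(2*lambda)) = 10*log10(2.47*35^2/(2*0.03012)) = 47.01

47.01 dB


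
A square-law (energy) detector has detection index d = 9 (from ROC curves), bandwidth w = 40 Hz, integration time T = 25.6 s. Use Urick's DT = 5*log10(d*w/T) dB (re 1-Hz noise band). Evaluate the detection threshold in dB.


5.74 dB


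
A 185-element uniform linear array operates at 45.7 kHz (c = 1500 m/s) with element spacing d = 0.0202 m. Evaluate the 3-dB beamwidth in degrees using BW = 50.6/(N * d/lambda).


0.44 deg


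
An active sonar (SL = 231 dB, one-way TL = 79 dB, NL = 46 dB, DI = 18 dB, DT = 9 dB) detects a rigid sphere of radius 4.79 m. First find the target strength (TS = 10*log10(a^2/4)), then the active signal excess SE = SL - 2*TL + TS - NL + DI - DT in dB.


Step 1: TS = 10*log10(4.79^2/4) = 7.59 dB
Step 2: SE = SL - 2*TL + TS - NL + DI - DT = 231 - 2*79 + (7.59) - 46 + 18 - 9 = 43.59

43.59 dB


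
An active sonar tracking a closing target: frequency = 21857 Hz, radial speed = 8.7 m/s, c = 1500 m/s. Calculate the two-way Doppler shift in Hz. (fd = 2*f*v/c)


253.54 Hz


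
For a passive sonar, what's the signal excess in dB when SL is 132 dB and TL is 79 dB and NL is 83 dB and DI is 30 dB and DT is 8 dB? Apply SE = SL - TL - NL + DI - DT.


-8 dB


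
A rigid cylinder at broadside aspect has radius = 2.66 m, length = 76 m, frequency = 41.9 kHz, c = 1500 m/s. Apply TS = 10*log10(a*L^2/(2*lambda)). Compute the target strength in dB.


lambda = 1500/41900 = 0.0358 m
TS = 10*log10(2.66*76^2/(2*0.0358)) = 53.32

53.32 dB


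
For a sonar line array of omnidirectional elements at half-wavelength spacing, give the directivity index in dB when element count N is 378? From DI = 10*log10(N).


DI = 10*log10(378) = 25.77

25.77 dB


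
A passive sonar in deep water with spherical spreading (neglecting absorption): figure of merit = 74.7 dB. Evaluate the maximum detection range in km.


5.43 km


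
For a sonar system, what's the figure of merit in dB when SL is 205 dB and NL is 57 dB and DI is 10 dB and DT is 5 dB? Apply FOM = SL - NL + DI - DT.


153 dB


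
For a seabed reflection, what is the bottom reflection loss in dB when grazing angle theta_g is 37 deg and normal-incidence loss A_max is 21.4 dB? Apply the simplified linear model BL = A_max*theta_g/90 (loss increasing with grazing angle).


BL = A_max * theta_g / 90 = 21.4 * 37 / 90 = 8.8

8.8 dB


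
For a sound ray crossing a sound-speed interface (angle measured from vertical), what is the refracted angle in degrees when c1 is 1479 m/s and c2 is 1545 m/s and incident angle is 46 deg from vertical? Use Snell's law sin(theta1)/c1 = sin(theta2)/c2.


sin(theta2) = (c2/c1)*sin(theta1) = (1545/1479)*sin(46 deg) = 0.75144
theta2 = arcsin(0.75144) = 48.72

48.72 deg


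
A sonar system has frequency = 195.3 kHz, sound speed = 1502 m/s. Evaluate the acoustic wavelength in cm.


lambda = c/f = 1502 / 195300 = 0.0077 m = 0.77 cm

0.77 cm


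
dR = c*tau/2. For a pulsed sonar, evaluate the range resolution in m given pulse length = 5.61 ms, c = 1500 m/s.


4.2075 m


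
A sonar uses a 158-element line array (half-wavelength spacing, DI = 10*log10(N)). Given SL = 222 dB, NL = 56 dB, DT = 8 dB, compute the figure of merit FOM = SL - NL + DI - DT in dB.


179.99 dB


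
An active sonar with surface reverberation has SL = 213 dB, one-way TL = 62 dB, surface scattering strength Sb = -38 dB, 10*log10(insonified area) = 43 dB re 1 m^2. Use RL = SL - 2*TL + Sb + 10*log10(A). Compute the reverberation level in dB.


94 dB


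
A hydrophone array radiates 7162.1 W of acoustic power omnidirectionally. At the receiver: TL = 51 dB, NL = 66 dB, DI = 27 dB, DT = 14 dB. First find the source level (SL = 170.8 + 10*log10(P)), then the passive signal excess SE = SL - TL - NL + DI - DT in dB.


Step 1: SL = 170.8 + 10*log10(7162.1) = 209.35 dB
Step 2: SE = SL - TL - NL + DI - DT = 209.35 - 51 - 66 + 27 - 14 = 105.35

105.35 dB


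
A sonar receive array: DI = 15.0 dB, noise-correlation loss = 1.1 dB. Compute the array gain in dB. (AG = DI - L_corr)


AG = DI - L_corr = 15.0 - 1.1 = 13.9

13.9 dB


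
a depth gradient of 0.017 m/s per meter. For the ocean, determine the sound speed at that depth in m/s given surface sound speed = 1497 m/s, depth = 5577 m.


1591.809 m/s


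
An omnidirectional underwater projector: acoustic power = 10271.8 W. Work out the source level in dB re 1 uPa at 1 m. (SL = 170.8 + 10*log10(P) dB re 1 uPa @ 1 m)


SL = 170.8 + 10*log10(10271.8) = 170.8 + 40.12 = 210.92

210.92 dB


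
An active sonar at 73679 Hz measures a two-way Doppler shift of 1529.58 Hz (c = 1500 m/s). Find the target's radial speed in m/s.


15.57 m/s


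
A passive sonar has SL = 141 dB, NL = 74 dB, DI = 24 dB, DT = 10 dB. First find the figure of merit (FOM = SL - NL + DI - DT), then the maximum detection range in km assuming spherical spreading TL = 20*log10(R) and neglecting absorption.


Step 1: FOM = SL - NL + DI - DT = 141 - 74 + 24 - 10 = 81 dB
Step 2: at max range FOM = TL = 20*log10(R), so R = 10^(81/20) = 11220.18 m = 11.22 km

11.22 km


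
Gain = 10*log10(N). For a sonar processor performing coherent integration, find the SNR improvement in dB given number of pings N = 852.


29.3 dB


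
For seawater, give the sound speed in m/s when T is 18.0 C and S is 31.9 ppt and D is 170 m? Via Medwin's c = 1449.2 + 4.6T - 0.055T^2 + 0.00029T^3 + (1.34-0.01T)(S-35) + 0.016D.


c = 1449.2 + 4.6*18.0 - 0.055*18.0^2 + 0.00029*18.0^3 + (1.34 - 0.01*18.0)*(31.9 - 35) + 0.016*170 = 1515.0

1515.0 m/s


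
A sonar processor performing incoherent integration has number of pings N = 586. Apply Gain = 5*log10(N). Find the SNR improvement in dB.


13.84 dB


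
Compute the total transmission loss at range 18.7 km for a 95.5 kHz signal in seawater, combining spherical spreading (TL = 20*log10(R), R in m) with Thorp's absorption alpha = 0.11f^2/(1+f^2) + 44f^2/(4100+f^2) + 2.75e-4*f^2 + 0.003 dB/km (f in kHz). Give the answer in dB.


Step 1 (Thorp): alpha = 0.11*9120.25/(1+9120.25) + 44*9120.25/(4100+9120.25) + 2.75e-4*9120.25 + 0.003 = 32.9753 dB/km
Step 2: TL_spread = 20*log10(18700) = 85.44 dB
Step 3: TL_abs = alpha*R = 32.9753 * 18.7 = 616.64 dB
Step 4: TL_total = 85.44 + 616.64 = 702.08

702.08 dB


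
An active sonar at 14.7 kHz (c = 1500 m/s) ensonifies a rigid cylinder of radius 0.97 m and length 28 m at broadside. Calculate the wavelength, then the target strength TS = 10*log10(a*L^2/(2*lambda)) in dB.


Step 1: lambda = c/f = 1500/14700 = 0.10204 m
Step 2: TS = 10*log10(a*L^2/(2*lambda)) = 10*log10(0.97*28^2/(2*0.10204)) = 35.71

35.71 dB


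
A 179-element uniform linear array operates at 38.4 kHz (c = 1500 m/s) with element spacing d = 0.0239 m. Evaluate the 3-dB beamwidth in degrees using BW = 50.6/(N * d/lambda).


Step 1: lambda = 1500/38400 = 0.03906 m
Step 2: d/lambda = 0.0239/0.03906 = 0.6119
Step 3: BW = 50.6/(N * d/lambda) = 50.6/(179 * 0.6119) = 0.46

0.46 deg


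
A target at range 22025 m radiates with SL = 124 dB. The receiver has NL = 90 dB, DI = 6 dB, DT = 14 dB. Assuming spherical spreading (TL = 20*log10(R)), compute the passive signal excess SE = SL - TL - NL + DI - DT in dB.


Step 1: TL = 20*log10(22025) = 86.86 dB
Step 2: SE = 124 - 86.86 - 90 + 6 - 14 = -60.86

-60.86 dB


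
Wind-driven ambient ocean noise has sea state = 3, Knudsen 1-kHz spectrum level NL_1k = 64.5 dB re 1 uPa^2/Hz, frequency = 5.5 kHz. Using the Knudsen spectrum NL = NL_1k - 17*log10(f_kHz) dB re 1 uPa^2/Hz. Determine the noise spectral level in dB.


NL = NL_1k - 17*log10(f_kHz) = 64.5 - 17*log10(5.5) = 64.5 - (12.59) = 51.91

51.91 dB


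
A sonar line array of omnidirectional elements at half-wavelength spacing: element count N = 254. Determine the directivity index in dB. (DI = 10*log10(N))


DI = 10*log10(254) = 24.05

24.05 dB


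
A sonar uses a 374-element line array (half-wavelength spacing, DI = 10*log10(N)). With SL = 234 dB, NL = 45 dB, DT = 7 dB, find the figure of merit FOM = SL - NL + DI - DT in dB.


Step 1: DI = 10*log10(374) = 25.73 dB
Step 2: FOM = SL - NL + DI - DT = 234 - 45 + 25.73 - 7 = 207.73

207.73 dB


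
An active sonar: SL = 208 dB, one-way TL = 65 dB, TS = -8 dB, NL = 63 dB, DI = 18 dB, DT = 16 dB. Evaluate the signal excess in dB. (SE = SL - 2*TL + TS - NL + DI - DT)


SE = SL - 2*TL + TS - NL + DI - DT = 208 - 2*65 + (-8) - 63 + 18 - 16 = 9

9 dB


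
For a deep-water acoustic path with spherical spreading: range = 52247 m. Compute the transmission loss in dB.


94.36 dB


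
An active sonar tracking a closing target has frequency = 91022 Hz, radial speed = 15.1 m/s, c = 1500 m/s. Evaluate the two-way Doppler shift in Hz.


1832.58 Hz


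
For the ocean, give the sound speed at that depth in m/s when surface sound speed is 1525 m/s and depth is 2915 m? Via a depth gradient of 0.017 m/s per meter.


1574.555 m/s


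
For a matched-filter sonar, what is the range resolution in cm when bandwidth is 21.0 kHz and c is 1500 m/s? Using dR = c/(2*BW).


dR = c/(2*BW) = 1500 / (2 * 21.0e3) = 0.0357 m = 3.57 cm

3.57 cm


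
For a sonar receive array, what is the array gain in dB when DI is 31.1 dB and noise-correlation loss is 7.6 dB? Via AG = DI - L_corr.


23.5 dB


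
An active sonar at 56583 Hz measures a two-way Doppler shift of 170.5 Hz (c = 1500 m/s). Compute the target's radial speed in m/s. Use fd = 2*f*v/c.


From fd = 2*f*v/c, v = c*fd/(2*f) = 1500 * 170.5 / (2*56583) = 2.26

2.26 m/s


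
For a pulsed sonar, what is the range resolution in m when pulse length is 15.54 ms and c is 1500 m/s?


dR = c*tau/2 = 1500 * 15.54e-3 / 2 = 11.655

11.655 m


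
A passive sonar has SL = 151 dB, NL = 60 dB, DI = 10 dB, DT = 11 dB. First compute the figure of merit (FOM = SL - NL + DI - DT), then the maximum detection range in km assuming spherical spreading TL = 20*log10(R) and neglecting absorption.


Step 1: FOM = SL - NL + DI - DT = 151 - 60 + 10 - 11 = 90 dB
Step 2: at max range FOM = TL = 20*log10(R), so R = 10^(90/20) = 31622.78 m = 31.62 km

31.62 km


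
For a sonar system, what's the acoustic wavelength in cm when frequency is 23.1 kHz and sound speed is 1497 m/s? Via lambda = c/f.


lambda = c/f = 1497 / 23100 = 0.0648 m = 6.48 cm

6.48 cm


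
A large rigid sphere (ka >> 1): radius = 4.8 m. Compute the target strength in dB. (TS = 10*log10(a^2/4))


TS = 10*log10(4.8^2 / 4) = 10*log10(5.76) = 7.6

7.6 dB


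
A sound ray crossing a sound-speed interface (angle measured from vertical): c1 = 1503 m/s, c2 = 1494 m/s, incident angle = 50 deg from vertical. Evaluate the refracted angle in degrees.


49.59 deg


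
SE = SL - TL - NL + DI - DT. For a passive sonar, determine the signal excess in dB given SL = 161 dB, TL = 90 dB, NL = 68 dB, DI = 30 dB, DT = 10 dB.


23 dB


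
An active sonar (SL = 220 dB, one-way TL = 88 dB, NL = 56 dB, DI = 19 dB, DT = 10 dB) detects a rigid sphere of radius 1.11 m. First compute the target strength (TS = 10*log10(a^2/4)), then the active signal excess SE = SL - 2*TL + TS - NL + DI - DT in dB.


Step 1: TS = 10*log10(1.11^2/4) = -5.11 dB
Step 2: SE = SL - 2*TL + TS - NL + DI - DT = 220 - 2*88 + (-5.11) - 56 + 19 - 10 = -8.11

-8.11 dB


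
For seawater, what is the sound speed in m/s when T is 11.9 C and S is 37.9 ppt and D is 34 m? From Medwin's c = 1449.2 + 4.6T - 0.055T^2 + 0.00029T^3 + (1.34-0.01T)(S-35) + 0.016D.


1500.73 m/s


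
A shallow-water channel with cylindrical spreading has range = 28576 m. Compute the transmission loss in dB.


44.56 dB


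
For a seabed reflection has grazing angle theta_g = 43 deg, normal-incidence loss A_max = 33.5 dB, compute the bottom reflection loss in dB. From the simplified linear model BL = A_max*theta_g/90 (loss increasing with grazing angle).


BL = A_max * theta_g / 90 = 33.5 * 43 / 90 = 16.01

16.01 dB


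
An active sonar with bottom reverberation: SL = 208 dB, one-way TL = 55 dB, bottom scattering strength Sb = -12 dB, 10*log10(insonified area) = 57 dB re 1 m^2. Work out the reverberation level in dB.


RL = SL - 2*TL + Sb + 10*log10(A) = 208 - 2*55 + (-12) + 57 = 143

143 dB


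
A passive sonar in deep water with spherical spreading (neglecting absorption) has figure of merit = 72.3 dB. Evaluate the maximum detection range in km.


At max range FOM = TL, so 20*log10(R) = 72.3
R = 10^(72.3/20) = 4120.98 m = 4.12 km

4.12 km


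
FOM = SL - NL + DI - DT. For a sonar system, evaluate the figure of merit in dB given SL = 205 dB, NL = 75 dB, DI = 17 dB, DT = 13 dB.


FOM = SL - NL + DI - DT = 205 - 75 + 17 - 13 = 134

134 dB


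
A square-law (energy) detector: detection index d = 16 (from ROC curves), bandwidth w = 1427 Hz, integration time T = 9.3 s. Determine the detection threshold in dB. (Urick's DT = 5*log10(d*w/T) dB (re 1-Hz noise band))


DT = 5*log10(d*w/T) = 5*log10(16 * 1427 / 9.3) = 5*log10(2455.05) = 16.95

16.95 dB


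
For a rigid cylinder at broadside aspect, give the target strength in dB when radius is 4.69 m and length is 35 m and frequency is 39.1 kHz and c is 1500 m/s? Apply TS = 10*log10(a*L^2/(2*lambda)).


lambda = 1500/39100 = 0.03836 m
TS = 10*log10(4.69*35^2/(2*0.03836)) = 48.74

48.74 dB


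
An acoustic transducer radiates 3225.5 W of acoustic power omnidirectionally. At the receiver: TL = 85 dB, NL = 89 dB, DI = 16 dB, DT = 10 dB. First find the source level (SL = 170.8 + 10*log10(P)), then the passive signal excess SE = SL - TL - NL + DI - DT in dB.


Step 1: SL = 170.8 + 10*log10(3225.5) = 205.89 dB
Step 2: SE = SL - TL - NL + DI - DT = 205.89 - 85 - 89 + 16 - 10 = 37.89

37.89 dB


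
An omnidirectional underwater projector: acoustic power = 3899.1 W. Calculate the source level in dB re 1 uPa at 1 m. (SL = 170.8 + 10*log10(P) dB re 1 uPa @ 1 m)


206.71 dB


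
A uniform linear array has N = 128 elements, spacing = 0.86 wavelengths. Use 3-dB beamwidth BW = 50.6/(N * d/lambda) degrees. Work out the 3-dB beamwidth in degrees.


BW = 50.6 / (128 * 0.86) = 50.6 / 110.08 = 0.46

0.46 deg


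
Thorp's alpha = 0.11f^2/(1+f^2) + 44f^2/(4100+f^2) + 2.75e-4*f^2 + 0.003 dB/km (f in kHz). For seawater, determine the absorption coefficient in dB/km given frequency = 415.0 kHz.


90.452 dB/km


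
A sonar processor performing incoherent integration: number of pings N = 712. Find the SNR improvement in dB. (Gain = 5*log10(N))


Gain = 5*log10(712) = 14.26

14.26 dB


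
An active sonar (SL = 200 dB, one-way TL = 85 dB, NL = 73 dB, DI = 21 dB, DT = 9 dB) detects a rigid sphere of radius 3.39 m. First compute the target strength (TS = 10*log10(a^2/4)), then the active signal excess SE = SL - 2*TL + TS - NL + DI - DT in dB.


Step 1: TS = 10*log10(3.39^2/4) = 4.58 dB
Step 2: SE = SL - 2*TL + TS - NL + DI - DT = 200 - 2*85 + (4.58) - 73 + 21 - 9 = -26.42

-26.42 dB


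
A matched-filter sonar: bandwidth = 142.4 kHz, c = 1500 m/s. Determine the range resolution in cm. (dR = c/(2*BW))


dR = c/(2*BW) = 1500 / (2 * 142.4e3) = 0.0053 m = 0.53 cm

0.53 cm


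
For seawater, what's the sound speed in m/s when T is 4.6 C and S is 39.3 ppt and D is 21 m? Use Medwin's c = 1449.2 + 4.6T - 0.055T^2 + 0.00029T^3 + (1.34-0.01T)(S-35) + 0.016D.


c = 1449.2 + 4.6*4.6 - 0.055*4.6^2 + 0.00029*4.6^3 + (1.34 - 0.01*4.6)*(39.3 - 35) + 0.016*21 = 1475.12

1475.12 m/s


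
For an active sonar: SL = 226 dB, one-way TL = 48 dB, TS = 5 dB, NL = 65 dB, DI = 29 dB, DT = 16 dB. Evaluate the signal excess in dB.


SE = SL - 2*TL + TS - NL + DI - DT = 226 - 2*48 + (5) - 65 + 29 - 16 = 83

83 dB


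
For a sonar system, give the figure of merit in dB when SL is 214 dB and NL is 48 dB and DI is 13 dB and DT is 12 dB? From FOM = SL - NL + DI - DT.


167 dB


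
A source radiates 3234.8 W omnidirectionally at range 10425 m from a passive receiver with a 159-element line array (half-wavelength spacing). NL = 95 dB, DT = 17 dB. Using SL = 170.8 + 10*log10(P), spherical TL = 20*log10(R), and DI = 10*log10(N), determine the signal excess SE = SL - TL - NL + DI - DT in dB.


35.55 dB


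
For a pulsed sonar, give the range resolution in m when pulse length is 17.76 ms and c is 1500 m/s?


13.32 m


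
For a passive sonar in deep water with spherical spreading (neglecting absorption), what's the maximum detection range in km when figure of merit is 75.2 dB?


At max range FOM = TL, so 20*log10(R) = 75.2
R = 10^(75.2/20) = 5754.4 m = 5.75 km

5.75 km


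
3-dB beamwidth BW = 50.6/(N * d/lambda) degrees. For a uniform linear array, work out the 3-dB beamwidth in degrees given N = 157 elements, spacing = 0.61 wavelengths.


BW = 50.6 / (157 * 0.61) = 50.6 / 95.77 = 0.53

0.53 deg


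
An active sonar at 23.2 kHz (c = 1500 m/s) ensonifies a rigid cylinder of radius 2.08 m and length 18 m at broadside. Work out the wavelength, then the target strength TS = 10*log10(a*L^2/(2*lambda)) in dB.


Step 1: lambda = c/f = 1500/23200 = 0.06466 m
Step 2: TS = 10*log10(a*L^2/(2*lambda)) = 10*log10(2.08*18^2/(2*0.06466)) = 37.17

37.17 dB


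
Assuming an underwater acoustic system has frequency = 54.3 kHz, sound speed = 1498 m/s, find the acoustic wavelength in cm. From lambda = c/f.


2.76 cm


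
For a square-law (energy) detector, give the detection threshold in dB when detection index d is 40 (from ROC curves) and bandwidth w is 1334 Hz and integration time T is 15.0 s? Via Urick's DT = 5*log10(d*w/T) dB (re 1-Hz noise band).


DT = 5*log10(d*w/T) = 5*log10(40 * 1334 / 15.0) = 5*log10(3557.33) = 17.76

17.76 dB


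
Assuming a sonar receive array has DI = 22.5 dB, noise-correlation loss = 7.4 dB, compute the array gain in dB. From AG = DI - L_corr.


15.1 dB


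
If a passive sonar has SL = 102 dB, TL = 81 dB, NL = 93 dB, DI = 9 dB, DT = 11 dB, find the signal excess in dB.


SE = SL - TL - NL + DI - DT = 102 - 81 - 93 + 9 - 11 = -74

-74 dB


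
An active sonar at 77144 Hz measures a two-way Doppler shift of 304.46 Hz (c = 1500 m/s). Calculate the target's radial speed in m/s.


2.96 m/s


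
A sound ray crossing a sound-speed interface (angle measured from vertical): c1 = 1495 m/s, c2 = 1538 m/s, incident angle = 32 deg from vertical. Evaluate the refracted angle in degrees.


33.04 deg


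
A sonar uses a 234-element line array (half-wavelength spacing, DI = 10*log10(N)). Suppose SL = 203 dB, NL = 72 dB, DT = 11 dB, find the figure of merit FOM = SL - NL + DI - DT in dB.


Step 1: DI = 10*log10(234) = 23.69 dB
Step 2: FOM = SL - NL + DI - DT = 203 - 72 + 23.69 - 11 = 143.69

143.69 dB


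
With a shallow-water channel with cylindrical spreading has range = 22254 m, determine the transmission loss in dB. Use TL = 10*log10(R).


43.47 dB


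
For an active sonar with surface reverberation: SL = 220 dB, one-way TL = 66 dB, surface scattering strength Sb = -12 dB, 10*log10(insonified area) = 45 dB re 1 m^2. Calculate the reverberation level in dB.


121 dB


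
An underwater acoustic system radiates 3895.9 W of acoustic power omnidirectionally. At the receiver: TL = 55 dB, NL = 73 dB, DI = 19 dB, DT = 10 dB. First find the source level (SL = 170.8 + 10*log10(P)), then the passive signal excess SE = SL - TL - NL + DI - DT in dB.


Step 1: SL = 170.8 + 10*log10(3895.9) = 206.71 dB
Step 2: SE = SL - TL - NL + DI - DT = 206.71 - 55 - 73 + 19 - 10 = 87.71

87.71 dB


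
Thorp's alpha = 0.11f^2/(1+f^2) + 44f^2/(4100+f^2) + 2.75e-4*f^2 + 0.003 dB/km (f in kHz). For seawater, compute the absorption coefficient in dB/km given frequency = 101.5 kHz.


34.42 dB/km


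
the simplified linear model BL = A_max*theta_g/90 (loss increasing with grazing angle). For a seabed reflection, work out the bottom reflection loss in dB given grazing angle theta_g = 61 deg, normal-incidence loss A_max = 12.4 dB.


BL = A_max * theta_g / 90 = 12.4 * 61 / 90 = 8.4

8.4 dB


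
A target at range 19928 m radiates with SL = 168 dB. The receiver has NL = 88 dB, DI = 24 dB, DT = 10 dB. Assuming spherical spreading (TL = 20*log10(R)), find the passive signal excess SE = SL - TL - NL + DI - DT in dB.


Step 1: TL = 20*log10(19928) = 85.99 dB
Step 2: SE = 168 - 85.99 - 88 + 24 - 10 = 8.01

8.01 dB


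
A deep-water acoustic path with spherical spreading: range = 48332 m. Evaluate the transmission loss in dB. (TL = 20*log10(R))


93.68 dB


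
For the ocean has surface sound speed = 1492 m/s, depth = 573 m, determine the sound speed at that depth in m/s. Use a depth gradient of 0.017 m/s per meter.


c = 1492 + 0.017 * 573 = 1501.741

1501.741 m/s


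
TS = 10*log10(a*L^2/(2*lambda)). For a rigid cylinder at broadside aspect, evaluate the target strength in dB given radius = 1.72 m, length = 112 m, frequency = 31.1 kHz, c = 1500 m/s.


53.5 dB


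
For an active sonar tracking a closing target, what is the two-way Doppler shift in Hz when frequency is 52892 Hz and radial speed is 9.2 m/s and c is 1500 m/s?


fd = 2*f*v/c = 2 * 52892 * 9.2 / 1500 = 648.81

648.81 Hz


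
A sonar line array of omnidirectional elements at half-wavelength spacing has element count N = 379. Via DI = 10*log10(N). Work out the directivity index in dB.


DI = 10*log10(379) = 25.79

25.79 dB


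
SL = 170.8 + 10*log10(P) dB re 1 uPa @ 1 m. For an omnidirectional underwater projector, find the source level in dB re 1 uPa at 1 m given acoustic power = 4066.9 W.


SL = 170.8 + 10*log10(4066.9) = 170.8 + 36.09 = 206.89

206.89 dB


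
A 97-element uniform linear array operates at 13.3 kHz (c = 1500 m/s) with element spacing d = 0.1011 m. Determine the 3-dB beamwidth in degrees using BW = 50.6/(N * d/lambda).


Step 1: lambda = 1500/13300 = 0.11278 m
Step 2: d/lambda = 0.1011/0.11278 = 0.8964
Step 3: BW = 50.6/(N * d/lambda) = 50.6/(97 * 0.8964) = 0.58

0.58 deg


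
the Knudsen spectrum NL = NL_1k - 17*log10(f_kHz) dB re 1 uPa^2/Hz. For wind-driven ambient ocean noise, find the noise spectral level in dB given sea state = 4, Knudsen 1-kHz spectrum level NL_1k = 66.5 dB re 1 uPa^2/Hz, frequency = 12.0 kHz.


NL = NL_1k - 17*log10(f_kHz) = 66.5 - 17*log10(12.0) = 66.5 - (18.35) = 48.15

48.15 dB


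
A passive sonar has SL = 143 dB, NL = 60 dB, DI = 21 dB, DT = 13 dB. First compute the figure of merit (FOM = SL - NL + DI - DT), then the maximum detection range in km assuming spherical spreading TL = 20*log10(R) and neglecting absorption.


Step 1: FOM = SL - NL + DI - DT = 143 - 60 + 21 - 13 = 91 dB
Step 2: at max range FOM = TL = 20*log10(R), so R = 10^(91/20) = 35481.34 m = 35.48 km

35.48 km


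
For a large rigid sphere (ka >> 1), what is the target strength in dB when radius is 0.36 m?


-14.89 dB


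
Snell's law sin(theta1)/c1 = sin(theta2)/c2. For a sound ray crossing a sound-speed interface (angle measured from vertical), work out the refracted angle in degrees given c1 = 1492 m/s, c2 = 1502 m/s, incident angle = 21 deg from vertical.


21.15 deg


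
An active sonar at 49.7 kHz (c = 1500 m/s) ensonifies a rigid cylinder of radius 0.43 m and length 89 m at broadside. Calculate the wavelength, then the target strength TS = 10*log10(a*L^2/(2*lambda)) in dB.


Step 1: lambda = c/f = 1500/49700 = 0.03018 m
Step 2: TS = 10*log10(a*L^2/(2*lambda)) = 10*log10(0.43*89^2/(2*0.03018)) = 47.51

47.51 dB


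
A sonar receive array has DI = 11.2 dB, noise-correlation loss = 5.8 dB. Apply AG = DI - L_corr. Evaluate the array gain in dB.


5.4 dB


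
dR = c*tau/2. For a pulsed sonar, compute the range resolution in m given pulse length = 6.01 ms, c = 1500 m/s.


4.5075 m


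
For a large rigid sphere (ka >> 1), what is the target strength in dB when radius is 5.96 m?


TS = 10*log10(5.96^2 / 4) = 10*log10(8.8804) = 9.48

9.48 dB


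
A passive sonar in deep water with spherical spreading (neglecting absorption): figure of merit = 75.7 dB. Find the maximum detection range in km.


At max range FOM = TL, so 20*log10(R) = 75.7
R = 10^(75.7/20) = 6095.37 m = 6.1 km

6.1 km


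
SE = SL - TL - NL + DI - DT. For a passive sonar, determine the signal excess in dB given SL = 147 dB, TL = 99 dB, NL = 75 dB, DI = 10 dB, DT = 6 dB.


SE = SL - TL - NL + DI - DT = 147 - 99 - 75 + 10 - 6 = -23

-23 dB


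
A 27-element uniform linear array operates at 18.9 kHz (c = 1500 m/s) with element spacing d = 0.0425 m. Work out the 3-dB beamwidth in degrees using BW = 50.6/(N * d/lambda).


Step 1: lambda = 1500/18900 = 0.07937 m
Step 2: d/lambda = 0.0425/0.07937 = 0.5355
Step 3: BW = 50.6/(N * d/lambda) = 50.6/(27 * 0.5355) = 3.5

3.5 deg


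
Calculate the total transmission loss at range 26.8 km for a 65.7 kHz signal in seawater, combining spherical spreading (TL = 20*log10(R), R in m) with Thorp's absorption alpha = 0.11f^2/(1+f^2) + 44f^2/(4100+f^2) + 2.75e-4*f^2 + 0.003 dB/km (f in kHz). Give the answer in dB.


Step 1 (Thorp): alpha = 0.11*4316.49/(1+4316.49) + 44*4316.49/(4100+4316.49) + 2.75e-4*4316.49 + 0.003 = 23.8659 dB/km
Step 2: TL_spread = 20*log10(26800) = 88.56 dB
Step 3: TL_abs = alpha*R = 23.8659 * 26.8 = 639.61 dB
Step 4: TL_total = 88.56 + 639.61 = 728.17

728.17 dB


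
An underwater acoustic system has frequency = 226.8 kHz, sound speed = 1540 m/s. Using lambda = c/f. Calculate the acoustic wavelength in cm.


lambda = c/f = 1540 / 226800 = 0.0068 m = 0.68 cm

0.68 cm


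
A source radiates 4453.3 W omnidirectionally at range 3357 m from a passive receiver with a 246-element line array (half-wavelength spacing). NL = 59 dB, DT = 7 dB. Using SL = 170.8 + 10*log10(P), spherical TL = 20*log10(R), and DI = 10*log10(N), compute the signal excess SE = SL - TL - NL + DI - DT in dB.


Step 1: SL = 170.8 + 10*log10(4453.3) = 207.29 dB
Step 2: TL = 20*log10(3357) = 70.52 dB
Step 3: DI = 10*log10(246) = 23.91 dB
Step 4: SE = SL - TL - NL + DI - DT = 207.29 - 70.52 - 59 + 23.91 - 7 = 94.68

94.68 dB


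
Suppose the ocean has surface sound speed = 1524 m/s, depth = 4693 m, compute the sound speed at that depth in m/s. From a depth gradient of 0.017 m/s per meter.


c = 1524 + 0.017 * 4693 = 1603.781

1603.781 m/s


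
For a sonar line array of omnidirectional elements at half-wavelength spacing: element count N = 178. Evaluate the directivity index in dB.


22.5 dB


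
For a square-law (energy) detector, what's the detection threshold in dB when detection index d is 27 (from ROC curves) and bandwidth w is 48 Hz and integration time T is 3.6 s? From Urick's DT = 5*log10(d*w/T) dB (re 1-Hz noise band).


DT = 5*log10(d*w/T) = 5*log10(27 * 48 / 3.6) = 5*log10(360.0) = 12.78

12.78 dB


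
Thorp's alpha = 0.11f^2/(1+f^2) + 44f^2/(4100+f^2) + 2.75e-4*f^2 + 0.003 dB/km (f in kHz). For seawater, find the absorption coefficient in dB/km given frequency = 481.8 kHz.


f^2 = 232131.24
alpha = 0.11*232131.24/(1+232131.24) + 44*232131.24/(4100+232131.24) + 2.75e-4*232131.24 + 0.003 = 107.185

107.185 dB/km


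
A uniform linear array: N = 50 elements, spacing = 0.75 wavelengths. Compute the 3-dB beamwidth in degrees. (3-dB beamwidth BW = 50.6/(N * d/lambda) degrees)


1.35 deg


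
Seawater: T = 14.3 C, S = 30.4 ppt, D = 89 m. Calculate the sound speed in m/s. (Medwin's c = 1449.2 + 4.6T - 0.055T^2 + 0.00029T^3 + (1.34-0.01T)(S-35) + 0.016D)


c = 1449.2 + 4.6*14.3 - 0.055*14.3^2 + 0.00029*14.3^3 + (1.34 - 0.01*14.3)*(30.4 - 35) + 0.016*89 = 1500.5

1500.5 m/s


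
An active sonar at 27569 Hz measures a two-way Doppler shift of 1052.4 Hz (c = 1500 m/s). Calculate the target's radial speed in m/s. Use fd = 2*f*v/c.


From fd = 2*f*v/c, v = c*fd/(2*f) = 1500 * 1052.4 / (2*27569) = 28.63

28.63 m/s


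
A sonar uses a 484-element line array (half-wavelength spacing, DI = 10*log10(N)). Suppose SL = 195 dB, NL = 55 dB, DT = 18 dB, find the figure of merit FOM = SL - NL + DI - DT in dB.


Step 1: DI = 10*log10(484) = 26.85 dB
Step 2: FOM = SL - NL + DI - DT = 195 - 55 + 26.85 - 18 = 148.85

148.85 dB


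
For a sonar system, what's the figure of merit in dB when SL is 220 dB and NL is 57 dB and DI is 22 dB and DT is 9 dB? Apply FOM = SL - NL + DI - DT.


FOM = SL - NL + DI - DT = 220 - 57 + 22 - 9 = 176

176 dB


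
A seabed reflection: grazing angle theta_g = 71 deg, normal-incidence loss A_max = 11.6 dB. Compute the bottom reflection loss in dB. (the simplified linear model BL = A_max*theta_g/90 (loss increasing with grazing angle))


BL = A_max * theta_g / 90 = 11.6 * 71 / 90 = 9.15

9.15 dB


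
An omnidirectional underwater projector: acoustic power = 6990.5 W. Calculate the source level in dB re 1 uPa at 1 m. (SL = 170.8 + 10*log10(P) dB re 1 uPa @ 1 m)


SL = 170.8 + 10*log10(6990.5) = 170.8 + 38.45 = 209.25

209.25 dB


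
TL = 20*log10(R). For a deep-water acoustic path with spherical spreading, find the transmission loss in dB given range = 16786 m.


TL = 20*log10(16786) = 84.5

84.5 dB


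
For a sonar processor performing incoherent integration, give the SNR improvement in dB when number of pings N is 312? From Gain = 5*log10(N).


Gain = 5*log10(312) = 12.47

12.47 dB


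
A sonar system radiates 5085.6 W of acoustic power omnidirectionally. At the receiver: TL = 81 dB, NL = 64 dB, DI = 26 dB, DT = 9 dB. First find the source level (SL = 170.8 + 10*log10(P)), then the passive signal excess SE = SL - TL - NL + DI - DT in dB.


Step 1: SL = 170.8 + 10*log10(5085.6) = 207.86 dB
Step 2: SE = SL - TL - NL + DI - DT = 207.86 - 81 - 64 + 26 - 9 = 79.86

79.86 dB


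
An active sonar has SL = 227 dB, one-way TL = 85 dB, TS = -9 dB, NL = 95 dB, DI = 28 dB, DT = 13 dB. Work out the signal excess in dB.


-32 dB


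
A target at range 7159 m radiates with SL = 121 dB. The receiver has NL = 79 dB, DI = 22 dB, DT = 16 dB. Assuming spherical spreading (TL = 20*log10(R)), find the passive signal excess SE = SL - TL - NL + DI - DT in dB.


-29.1 dB


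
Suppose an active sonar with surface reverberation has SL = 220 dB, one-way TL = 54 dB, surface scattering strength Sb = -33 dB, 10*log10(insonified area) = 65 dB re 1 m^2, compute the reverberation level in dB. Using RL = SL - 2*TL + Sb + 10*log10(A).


144 dB


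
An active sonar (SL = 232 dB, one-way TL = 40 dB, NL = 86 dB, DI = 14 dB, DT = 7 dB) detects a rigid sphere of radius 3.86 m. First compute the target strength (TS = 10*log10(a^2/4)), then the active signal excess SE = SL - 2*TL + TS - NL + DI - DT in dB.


Step 1: TS = 10*log10(3.86^2/4) = 5.71 dB
Step 2: SE = SL - 2*TL + TS - NL + DI - DT = 232 - 2*40 + (5.71) - 86 + 14 - 7 = 78.71

78.71 dB


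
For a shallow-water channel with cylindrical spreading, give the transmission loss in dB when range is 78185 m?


TL = 10*log10(78185) = 48.93

48.93 dB


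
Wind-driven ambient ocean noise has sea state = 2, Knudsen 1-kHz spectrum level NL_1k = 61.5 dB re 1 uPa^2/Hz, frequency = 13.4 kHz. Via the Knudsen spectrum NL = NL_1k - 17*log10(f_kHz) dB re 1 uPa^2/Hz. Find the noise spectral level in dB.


42.34 dB


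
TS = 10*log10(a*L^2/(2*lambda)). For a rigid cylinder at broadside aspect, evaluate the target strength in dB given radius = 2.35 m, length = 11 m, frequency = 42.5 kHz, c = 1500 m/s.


36.05 dB
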